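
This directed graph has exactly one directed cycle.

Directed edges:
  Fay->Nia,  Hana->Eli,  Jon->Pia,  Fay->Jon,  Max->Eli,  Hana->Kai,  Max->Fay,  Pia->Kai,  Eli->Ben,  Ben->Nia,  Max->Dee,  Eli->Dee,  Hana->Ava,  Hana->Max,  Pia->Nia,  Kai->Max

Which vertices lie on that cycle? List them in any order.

Fay, Jon, Kai, Max, Pia

DFS with gray/black marking from Kai:
Kai gray
  Max gray
    Dee gray
    Dee black
    Fay gray
      Nia gray
      Nia black
      Jon gray
        Pia gray
          Pia→Nia: Nia black — skip
          Pia→Kai: Kai is gray → back edge
Back edge closes the cycle Kai → Max → Fay → Jon → Pia → Kai; its vertices are {Fay, Jon, Kai, Max, Pia}.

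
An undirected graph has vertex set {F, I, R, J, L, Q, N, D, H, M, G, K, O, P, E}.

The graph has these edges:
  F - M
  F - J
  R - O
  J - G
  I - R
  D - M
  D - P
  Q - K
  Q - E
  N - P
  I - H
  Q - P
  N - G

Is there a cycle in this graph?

DFS, tracking each vertex's parent; an edge to a visited non-parent vertex closes a cycle.
Start from M:
visit M (parent –)
  visit D (parent M)
    D–M: parent, skip
    visit P (parent D)
      visit N (parent P)
        N–P: parent, skip
        visit G (parent N)
          visit J (parent G)
            visit F (parent J)
              F–J: parent, skip
              F–M: M visited and ≠ parent → cycle
Cycle: M – D – P – N – G – J – F – M.

Yes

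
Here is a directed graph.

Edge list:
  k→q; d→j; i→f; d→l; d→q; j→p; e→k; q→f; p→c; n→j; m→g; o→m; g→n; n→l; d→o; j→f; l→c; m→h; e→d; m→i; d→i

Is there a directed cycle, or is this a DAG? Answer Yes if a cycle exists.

No

DFS with white/gray/black marking, starting from j:
j gray
  f gray
  f black
  p gray
    c gray
    c black
  p black
j black
d gray
  q gray
    q→f: f black — skip
  q black
  o gray
    m gray
      g gray
        n gray
          n→j: j black — skip
          l gray
            l→c: c black — skip
          l black
        n black
      g black
      h gray
      h black
      i gray
        i→f: f black — skip
      i black
    m black
  o black
  d→i: i black — skip
  d→l: l black — skip
  d→j: j black — skip
d black
e gray
  k gray
    k→q: q black — skip
  k black
  e→d: d black — skip
e black
Every edge goes to a white or black vertex — no back edge, so the graph is acyclic.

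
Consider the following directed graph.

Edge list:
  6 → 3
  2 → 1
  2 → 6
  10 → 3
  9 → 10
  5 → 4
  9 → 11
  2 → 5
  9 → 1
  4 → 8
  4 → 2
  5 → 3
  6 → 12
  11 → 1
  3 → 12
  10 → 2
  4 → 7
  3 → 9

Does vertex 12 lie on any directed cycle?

12 lies on a cycle iff there is a path from 12 back to itself.
Exploring from 12, it never reaches itself; equivalently, its strongly connected component is a singleton.

No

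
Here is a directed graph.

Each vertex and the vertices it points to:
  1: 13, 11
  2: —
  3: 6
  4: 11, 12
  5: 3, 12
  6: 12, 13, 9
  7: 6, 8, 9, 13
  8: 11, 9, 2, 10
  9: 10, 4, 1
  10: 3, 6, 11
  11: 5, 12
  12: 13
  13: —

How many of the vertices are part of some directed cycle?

8

A vertex is on a directed cycle iff it belongs to a strongly connected component of size ≥ 2 (or has a self-loop).
The vertices on cycles are {1, 3, 4, 5, 6, 9, 10, 11} — 8 in total.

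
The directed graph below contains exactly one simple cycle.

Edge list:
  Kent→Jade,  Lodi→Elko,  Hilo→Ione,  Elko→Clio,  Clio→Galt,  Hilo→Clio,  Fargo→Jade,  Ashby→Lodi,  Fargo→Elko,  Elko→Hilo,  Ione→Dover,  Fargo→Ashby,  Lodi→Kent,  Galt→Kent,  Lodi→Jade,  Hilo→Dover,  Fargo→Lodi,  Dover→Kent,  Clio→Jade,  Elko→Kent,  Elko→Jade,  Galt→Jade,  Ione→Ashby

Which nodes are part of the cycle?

DFS with gray/black marking from Elko:
Elko gray
  Clio gray
    Jade gray
    Jade black
    Galt gray
      Kent gray
        Kent→Jade: Jade black — skip
      Kent black
      Galt→Jade: Jade black — skip
    Galt black
  Clio black
  Elko→Kent: Kent black — skip
  Hilo gray
    Dover gray
      Dover→Kent: Kent black — skip
    Dover black
    Ione gray
      Ione→Dover: Dover black — skip
      Ashby gray
        Lodi gray
          Lodi→Jade: Jade black — skip
          Lodi→Elko: Elko is gray → back edge
Back edge closes the cycle Elko → Hilo → Ione → Ashby → Lodi → Elko; its vertices are {Elko, Hilo, Ione, Lodi, Ashby}.

Elko, Hilo, Ione, Lodi, Ashby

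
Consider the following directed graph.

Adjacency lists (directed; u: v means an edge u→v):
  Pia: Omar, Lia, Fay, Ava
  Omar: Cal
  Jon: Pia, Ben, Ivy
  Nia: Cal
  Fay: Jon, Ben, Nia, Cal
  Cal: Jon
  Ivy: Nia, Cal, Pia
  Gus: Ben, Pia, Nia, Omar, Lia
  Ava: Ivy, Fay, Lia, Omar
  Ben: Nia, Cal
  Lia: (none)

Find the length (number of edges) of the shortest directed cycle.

3

For each vertex v, BFS finds the shortest path from v back to v.
The shortest such closed walk is Pia → Fay → Jon → Pia, length 3.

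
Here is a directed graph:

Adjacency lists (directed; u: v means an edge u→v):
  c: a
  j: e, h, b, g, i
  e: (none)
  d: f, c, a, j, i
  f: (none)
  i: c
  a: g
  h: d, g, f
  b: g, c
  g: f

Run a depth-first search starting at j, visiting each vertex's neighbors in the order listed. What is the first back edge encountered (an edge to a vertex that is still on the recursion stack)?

DFS from j (visiting each vertex's neighbors in the order listed); mark gray on enter, black on exit:
j gray
  e gray
  e black
  h gray
    d gray
      f gray
      f black
      c gray
        a gray
          g gray
            g→f: f black — skip
          g black
        a black
      c black
      d→a: a black — skip
      d→j: j is gray → back edge
First back edge: d → j.

d->j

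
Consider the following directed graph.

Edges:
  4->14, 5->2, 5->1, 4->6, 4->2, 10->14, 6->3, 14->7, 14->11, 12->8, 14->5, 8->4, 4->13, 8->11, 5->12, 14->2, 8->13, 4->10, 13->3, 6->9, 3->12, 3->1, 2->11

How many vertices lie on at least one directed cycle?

A vertex is on a directed cycle iff it belongs to a strongly connected component of size ≥ 2 (or has a self-loop).
The vertices on cycles are {3, 4, 5, 6, 8, 10, 12, 13, 14} — 9 in total.

9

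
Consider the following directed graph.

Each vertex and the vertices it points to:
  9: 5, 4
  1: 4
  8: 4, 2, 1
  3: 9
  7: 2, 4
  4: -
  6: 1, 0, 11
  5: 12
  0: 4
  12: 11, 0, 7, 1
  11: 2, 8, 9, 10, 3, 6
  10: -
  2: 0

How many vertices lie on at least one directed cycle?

6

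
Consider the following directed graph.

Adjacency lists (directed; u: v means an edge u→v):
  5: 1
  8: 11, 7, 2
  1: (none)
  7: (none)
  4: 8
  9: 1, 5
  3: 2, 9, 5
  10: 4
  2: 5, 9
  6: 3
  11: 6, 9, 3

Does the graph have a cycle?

DFS with white/gray/black marking, starting from 2:
2 gray
  5 gray
    1 gray
    1 black
  5 black
  9 gray
    9→1: 1 black — skip
    9→5: 5 black — skip
  9 black
2 black
8 gray
  11 gray
    6 gray
      3 gray
        3→2: 2 black — skip
        3→9: 9 black — skip
        3→5: 5 black — skip
      3 black
    6 black
    11→9: 9 black — skip
    11→3: 3 black — skip
  11 black
  7 gray
  7 black
  8→2: 2 black — skip
8 black
4 gray
  4→8: 8 black — skip
4 black
10 gray
  10→4: 4 black — skip
10 black
Every edge goes to a white or black vertex — no back edge, so the graph is acyclic.

No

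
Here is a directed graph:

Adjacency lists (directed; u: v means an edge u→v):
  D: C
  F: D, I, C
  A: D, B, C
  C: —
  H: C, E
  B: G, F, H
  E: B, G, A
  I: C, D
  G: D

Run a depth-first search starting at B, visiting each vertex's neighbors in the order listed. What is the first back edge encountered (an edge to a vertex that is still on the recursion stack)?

E→B

DFS from B (visiting each vertex's neighbors in the order listed); mark gray on enter, black on exit:
B gray
  G gray
    D gray
      C gray
      C black
    D black
  G black
  F gray
    F→D: D black — skip
    I gray
      I→C: C black — skip
      I→D: D black — skip
    I black
    F→C: C black — skip
  F black
  H gray
    H→C: C black — skip
    E gray
      E→B: B is gray → back edge
First back edge: E → B.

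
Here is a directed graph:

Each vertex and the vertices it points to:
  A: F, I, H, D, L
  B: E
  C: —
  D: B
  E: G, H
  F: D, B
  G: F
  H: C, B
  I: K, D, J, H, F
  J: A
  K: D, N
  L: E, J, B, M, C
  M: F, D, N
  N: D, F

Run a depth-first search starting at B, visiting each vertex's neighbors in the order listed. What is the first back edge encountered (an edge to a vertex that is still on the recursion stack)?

D→B

DFS from B (visiting each vertex's neighbors in the order listed); mark gray on enter, black on exit:
B gray
  E gray
    G gray
      F gray
        D gray
          D→B: B is gray → back edge
First back edge: D → B.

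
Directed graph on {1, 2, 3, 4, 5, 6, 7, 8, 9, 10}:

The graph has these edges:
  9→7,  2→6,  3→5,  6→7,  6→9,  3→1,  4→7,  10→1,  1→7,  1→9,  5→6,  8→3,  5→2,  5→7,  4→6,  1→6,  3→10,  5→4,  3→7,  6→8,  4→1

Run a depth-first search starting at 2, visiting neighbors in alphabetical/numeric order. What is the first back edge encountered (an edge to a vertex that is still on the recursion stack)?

DFS from 2 (visiting neighbors in alphabetical/numeric order); mark gray on enter, black on exit:
2 gray
  6 gray
    7 gray
    7 black
    8 gray
      3 gray
        1 gray
          1→6: 6 is gray → back edge
First back edge: 1 → 6.

1->6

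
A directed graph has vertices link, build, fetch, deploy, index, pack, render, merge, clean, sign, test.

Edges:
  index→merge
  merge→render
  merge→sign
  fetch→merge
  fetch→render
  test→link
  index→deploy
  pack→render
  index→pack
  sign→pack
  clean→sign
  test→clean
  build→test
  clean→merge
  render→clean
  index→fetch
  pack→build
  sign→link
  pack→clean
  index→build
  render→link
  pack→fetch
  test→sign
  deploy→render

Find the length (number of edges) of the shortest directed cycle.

3

For each vertex v, BFS finds the shortest path from v back to v.
The shortest such closed walk is pack → clean → sign → pack, length 3.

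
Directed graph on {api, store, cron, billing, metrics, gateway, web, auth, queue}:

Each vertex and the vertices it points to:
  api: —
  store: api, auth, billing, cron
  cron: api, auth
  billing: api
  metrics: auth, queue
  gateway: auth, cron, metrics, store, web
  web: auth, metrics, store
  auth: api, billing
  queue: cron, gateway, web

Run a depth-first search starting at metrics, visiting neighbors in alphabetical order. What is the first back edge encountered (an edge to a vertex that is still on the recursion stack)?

DFS from metrics (visiting neighbors in alphabetical order); mark gray on enter, black on exit:
metrics gray
  auth gray
    api gray
    api black
    billing gray
      billing→api: api black — skip
    billing black
  auth black
  queue gray
    cron gray
      cron→api: api black — skip
      cron→auth: auth black — skip
    cron black
    gateway gray
      gateway→auth: auth black — skip
      gateway→cron: cron black — skip
      gateway→metrics: metrics is gray → back edge
First back edge: gateway → metrics.

gateway→metrics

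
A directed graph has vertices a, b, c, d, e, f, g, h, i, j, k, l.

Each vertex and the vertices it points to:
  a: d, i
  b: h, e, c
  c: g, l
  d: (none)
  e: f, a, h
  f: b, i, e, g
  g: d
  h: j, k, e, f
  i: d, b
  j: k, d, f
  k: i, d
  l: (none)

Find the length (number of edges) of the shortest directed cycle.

2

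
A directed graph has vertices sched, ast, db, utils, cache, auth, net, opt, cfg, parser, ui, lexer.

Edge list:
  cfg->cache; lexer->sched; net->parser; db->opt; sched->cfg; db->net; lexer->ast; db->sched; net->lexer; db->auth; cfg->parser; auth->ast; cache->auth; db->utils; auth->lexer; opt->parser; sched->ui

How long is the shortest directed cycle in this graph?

5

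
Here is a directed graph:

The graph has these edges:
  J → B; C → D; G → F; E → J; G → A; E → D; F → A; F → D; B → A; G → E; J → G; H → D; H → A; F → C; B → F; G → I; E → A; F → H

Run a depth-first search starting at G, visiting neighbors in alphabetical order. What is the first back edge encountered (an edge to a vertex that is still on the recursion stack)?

DFS from G (visiting neighbors in alphabetical order); mark gray on enter, black on exit:
G gray
  A gray
  A black
  E gray
    E→A: A black — skip
    D gray
    D black
    J gray
      B gray
        B→A: A black — skip
        F gray
          F→A: A black — skip
          C gray
            C→D: D black — skip
          C black
          F→D: D black — skip
          H gray
            H→A: A black — skip
            H→D: D black — skip
          H black
        F black
      B black
      J→G: G is gray → back edge
First back edge: J → G.

J→G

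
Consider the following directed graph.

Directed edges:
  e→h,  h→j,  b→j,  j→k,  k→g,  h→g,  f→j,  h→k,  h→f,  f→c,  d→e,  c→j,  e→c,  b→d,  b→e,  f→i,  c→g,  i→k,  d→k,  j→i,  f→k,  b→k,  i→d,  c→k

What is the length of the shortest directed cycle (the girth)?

For each vertex v, BFS finds the shortest path from v back to v.
The shortest such closed walk is d → e → h → j → i → d, length 5.

5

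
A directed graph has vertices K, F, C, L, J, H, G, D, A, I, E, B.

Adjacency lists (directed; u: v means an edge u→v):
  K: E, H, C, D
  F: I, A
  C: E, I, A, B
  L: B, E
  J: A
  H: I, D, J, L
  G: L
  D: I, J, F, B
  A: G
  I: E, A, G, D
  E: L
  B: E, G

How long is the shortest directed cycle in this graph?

For each vertex v, BFS finds the shortest path from v back to v.
The shortest such closed walk is I → D → I, length 2.

2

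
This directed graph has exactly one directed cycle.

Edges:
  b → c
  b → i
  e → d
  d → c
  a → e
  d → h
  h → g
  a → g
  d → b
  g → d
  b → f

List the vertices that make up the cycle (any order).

d, g, h

DFS with gray/black marking from d:
d gray
  c gray
  c black
  b gray
    f gray
    f black
    i gray
    i black
    b→c: c black — skip
  b black
  h gray
    g gray
      g→d: d is gray → back edge
Back edge closes the cycle d → h → g → d; its vertices are {d, g, h}.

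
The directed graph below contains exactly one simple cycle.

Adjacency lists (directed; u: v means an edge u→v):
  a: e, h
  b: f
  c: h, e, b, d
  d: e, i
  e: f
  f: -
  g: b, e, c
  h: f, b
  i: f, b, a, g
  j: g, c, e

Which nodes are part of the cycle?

DFS with gray/black marking from g:
g gray
  b gray
    f gray
    f black
  b black
  e gray
    e→f: f black — skip
  e black
  c gray
    h gray
      h→f: f black — skip
      h→b: b black — skip
    h black
    c→e: e black — skip
    c→b: b black — skip
    d gray
      d→e: e black — skip
      i gray
        i→f: f black — skip
        i→b: b black — skip
        a gray
          a→e: e black — skip
          a→h: h black — skip
        a black
        i→g: g is gray → back edge
Back edge closes the cycle g → c → d → i → g; its vertices are {c, d, g, i}.

c, d, g, i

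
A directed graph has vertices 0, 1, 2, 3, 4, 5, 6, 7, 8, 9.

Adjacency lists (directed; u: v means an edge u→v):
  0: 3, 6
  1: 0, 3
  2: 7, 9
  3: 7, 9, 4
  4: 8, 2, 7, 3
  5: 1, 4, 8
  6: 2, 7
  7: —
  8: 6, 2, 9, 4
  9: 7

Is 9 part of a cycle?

No

9 lies on a cycle iff there is a path from 9 back to itself.
Exploring from 9, it never reaches itself; equivalently, its strongly connected component is a singleton.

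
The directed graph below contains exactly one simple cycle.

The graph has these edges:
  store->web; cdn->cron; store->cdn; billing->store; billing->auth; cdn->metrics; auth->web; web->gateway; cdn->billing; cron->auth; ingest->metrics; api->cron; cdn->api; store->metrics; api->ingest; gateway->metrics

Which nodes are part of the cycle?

cdn, store, billing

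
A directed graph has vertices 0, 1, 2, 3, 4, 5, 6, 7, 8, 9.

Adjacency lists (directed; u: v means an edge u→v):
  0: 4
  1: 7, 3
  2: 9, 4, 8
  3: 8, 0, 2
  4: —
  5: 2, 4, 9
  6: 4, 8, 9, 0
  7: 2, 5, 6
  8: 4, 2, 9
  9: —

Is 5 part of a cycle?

No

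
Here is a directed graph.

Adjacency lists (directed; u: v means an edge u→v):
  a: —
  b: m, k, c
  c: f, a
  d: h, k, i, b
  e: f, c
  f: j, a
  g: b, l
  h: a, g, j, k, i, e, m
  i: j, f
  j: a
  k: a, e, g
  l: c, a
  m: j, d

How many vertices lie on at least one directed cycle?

6

A vertex is on a directed cycle iff it belongs to a strongly connected component of size ≥ 2 (or has a self-loop).
The vertices on cycles are {b, d, g, h, k, m} — 6 in total.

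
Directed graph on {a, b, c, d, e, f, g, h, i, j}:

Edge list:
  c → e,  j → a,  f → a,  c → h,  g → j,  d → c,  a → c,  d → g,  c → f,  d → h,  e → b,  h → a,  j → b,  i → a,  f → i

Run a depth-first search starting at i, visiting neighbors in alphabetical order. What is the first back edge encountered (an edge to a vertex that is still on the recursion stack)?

f→a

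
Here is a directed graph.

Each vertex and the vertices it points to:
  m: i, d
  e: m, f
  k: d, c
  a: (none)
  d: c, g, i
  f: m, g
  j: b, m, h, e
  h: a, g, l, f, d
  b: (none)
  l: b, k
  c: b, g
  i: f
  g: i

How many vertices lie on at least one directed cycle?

6

A vertex is on a directed cycle iff it belongs to a strongly connected component of size ≥ 2 (or has a self-loop).
The vertices on cycles are {c, d, f, g, i, m} — 6 in total.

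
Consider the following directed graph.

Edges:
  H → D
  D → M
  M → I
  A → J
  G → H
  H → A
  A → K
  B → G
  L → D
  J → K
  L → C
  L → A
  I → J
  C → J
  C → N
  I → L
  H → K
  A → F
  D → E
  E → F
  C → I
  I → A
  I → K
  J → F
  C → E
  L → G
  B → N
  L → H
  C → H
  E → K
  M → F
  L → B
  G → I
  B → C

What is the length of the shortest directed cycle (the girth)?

3

For each vertex v, BFS finds the shortest path from v back to v.
The shortest such closed walk is L → C → I → L, length 3.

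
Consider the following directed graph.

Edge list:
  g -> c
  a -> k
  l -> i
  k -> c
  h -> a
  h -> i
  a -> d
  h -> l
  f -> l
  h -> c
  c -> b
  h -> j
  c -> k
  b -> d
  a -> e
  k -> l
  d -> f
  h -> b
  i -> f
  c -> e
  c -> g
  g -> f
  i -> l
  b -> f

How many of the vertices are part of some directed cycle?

6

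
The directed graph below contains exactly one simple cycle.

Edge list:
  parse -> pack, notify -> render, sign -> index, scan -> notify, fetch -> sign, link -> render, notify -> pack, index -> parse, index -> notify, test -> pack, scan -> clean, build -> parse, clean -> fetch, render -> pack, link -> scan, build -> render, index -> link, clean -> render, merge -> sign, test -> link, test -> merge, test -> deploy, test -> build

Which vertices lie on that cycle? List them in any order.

link, scan, sign, clean, fetch, index

DFS with gray/black marking from sign:
sign gray
  index gray
    link gray
      render gray
        pack gray
        pack black
      render black
      scan gray
        clean gray
          clean→render: render black — skip
          fetch gray
            fetch→sign: sign is gray → back edge
Back edge closes the cycle sign → index → link → scan → clean → fetch → sign; its vertices are {link, scan, sign, clean, fetch, index}.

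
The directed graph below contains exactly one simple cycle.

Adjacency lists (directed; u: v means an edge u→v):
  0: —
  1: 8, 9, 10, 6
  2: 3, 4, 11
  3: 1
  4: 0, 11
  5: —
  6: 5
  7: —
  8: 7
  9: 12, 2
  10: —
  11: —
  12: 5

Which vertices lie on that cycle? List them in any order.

DFS with gray/black marking from 1:
1 gray
  8 gray
    7 gray
    7 black
  8 black
  9 gray
    12 gray
      5 gray
      5 black
    12 black
    2 gray
      3 gray
        3→1: 1 is gray → back edge
Back edge closes the cycle 1 → 9 → 2 → 3 → 1; its vertices are {1, 2, 3, 9}.

1, 2, 3, 9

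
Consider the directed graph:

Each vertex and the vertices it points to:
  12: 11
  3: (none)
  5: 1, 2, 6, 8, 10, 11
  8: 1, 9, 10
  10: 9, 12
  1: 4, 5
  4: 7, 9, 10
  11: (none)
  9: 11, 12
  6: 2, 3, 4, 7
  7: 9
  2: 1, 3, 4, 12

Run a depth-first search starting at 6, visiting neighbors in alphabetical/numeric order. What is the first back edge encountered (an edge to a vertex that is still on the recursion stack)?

5->1

DFS from 6 (visiting neighbors in alphabetical/numeric order); mark gray on enter, black on exit:
6 gray
  2 gray
    1 gray
      4 gray
        7 gray
          9 gray
            11 gray
            11 black
            12 gray
              12→11: 11 black — skip
            12 black
          9 black
        7 black
        4→9: 9 black — skip
        10 gray
          10→9: 9 black — skip
          10→12: 12 black — skip
        10 black
      4 black
      5 gray
        5→1: 1 is gray → back edge
First back edge: 5 → 1.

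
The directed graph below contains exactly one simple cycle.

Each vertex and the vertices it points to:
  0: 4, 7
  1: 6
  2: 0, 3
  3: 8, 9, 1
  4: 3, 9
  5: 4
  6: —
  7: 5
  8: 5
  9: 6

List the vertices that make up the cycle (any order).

3, 4, 5, 8

DFS with gray/black marking from 4:
4 gray
  3 gray
    8 gray
      5 gray
        5→4: 4 is gray → back edge
Back edge closes the cycle 4 → 3 → 8 → 5 → 4; its vertices are {3, 4, 5, 8}.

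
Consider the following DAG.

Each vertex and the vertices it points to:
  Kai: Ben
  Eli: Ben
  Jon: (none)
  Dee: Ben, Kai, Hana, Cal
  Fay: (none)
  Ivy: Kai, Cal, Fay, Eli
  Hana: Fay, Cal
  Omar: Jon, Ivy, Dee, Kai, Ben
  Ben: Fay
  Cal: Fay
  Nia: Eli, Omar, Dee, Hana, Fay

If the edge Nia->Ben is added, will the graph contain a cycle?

No

Adding Nia→Ben creates a cycle iff Ben can already reach Nia.
Explore from Ben: no path reaches Nia. The graph stays acyclic.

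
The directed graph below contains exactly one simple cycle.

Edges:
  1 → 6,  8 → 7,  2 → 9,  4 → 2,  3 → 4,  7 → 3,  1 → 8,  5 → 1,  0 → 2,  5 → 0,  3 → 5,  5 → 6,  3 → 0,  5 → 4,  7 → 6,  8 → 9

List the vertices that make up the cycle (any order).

1, 3, 5, 7, 8

DFS with gray/black marking from 3:
3 gray
  0 gray
    2 gray
      9 gray
      9 black
    2 black
  0 black
  4 gray
    4→2: 2 black — skip
  4 black
  5 gray
    5→4: 4 black — skip
    6 gray
    6 black
    5→0: 0 black — skip
    1 gray
      8 gray
        8→9: 9 black — skip
        7 gray
          7→6: 6 black — skip
          7→3: 3 is gray → back edge
Back edge closes the cycle 3 → 5 → 1 → 8 → 7 → 3; its vertices are {1, 3, 5, 7, 8}.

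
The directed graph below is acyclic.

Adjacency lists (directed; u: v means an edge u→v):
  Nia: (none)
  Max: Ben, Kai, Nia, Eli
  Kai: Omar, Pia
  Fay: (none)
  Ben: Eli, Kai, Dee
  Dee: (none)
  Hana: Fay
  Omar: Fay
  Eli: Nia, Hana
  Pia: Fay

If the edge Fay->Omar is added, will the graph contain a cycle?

Yes

Adding Fay→Omar creates a cycle iff Omar can already reach Fay.
Path from Omar: Omar → Fay.
So Omar → … → Fay → Omar is a cycle.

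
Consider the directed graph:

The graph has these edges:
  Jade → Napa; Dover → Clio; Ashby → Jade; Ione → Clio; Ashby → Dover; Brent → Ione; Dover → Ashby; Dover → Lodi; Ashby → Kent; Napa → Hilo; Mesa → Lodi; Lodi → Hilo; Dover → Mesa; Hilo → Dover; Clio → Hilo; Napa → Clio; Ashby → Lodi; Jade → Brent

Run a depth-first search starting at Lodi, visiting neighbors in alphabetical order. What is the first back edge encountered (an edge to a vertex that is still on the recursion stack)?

Ashby→Dover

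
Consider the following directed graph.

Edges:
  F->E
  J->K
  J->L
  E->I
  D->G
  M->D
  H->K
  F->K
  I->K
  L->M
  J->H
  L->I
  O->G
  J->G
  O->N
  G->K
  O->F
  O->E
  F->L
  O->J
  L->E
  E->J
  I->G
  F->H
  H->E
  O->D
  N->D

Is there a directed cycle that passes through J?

Yes

J is on a cycle iff J can reach itself via ≥1 edge.
J → L → E → J — yes.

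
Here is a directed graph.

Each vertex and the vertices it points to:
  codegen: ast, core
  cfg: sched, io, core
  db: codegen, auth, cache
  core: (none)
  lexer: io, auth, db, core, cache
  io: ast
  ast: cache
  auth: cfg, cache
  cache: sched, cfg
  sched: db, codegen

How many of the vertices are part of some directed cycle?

A vertex is on a directed cycle iff it belongs to a strongly connected component of size ≥ 2 (or has a self-loop).
The vertices on cycles are {db, io, ast, cfg, auth, cache, sched, codegen} — 8 in total.

8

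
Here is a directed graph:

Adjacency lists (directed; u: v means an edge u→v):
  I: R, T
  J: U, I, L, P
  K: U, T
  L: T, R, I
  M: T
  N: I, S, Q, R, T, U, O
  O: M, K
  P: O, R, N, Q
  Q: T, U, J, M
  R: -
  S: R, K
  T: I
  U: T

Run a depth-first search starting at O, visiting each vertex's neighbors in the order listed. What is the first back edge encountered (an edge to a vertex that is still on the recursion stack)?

I->T

DFS from O (visiting each vertex's neighbors in the order listed); mark gray on enter, black on exit:
O gray
  M gray
    T gray
      I gray
        R gray
        R black
        I→T: T is gray → back edge
First back edge: I → T.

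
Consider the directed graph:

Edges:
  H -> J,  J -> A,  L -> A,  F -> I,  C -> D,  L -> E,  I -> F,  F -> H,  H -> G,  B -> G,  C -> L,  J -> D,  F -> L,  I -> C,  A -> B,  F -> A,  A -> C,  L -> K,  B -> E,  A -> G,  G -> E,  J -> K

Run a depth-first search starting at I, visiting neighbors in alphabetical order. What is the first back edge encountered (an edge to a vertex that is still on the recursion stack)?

DFS from I (visiting neighbors in alphabetical order); mark gray on enter, black on exit:
I gray
  C gray
    D gray
    D black
    L gray
      A gray
        B gray
          E gray
          E black
          G gray
            G→E: E black — skip
          G black
        B black
        A→C: C is gray → back edge
First back edge: A → C.

A->C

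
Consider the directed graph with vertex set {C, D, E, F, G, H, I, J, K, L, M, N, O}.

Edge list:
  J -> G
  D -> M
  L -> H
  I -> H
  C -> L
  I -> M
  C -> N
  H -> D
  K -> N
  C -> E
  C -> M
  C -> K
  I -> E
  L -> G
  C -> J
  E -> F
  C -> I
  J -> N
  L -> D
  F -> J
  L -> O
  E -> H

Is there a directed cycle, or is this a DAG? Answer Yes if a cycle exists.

No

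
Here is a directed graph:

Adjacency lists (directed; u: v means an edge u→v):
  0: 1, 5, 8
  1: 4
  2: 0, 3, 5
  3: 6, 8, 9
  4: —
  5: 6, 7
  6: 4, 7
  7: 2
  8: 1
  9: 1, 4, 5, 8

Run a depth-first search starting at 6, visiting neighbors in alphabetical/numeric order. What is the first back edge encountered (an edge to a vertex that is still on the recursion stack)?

DFS from 6 (visiting neighbors in alphabetical/numeric order); mark gray on enter, black on exit:
6 gray
  4 gray
  4 black
  7 gray
    2 gray
      0 gray
        1 gray
          1→4: 4 black — skip
        1 black
        5 gray
          5→6: 6 is gray → back edge
First back edge: 5 → 6.

5->6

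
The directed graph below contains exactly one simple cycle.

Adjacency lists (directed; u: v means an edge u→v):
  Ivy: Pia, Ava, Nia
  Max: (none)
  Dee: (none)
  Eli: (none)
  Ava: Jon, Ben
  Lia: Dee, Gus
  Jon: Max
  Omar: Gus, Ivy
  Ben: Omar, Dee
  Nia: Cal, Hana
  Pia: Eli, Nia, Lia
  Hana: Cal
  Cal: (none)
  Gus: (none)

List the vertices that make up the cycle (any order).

DFS with gray/black marking from Ivy:
Ivy gray
  Pia gray
    Eli gray
    Eli black
    Nia gray
      Cal gray
      Cal black
      Hana gray
        Hana→Cal: Cal black — skip
      Hana black
    Nia black
    Lia gray
      Dee gray
      Dee black
      Gus gray
      Gus black
    Lia black
  Pia black
  Ava gray
    Jon gray
      Max gray
      Max black
    Jon black
    Ben gray
      Omar gray
        Omar→Gus: Gus black — skip
        Omar→Ivy: Ivy is gray → back edge
Back edge closes the cycle Ivy → Ava → Ben → Omar → Ivy; its vertices are {Ava, Ben, Ivy, Omar}.

Ava, Ben, Ivy, Omar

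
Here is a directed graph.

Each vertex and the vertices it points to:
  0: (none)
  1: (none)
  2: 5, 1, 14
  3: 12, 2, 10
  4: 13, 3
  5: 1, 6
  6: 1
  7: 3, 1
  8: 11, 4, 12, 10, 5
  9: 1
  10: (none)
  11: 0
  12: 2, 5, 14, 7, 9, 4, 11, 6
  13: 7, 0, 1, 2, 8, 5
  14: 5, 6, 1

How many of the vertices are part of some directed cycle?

A vertex is on a directed cycle iff it belongs to a strongly connected component of size ≥ 2 (or has a self-loop).
The vertices on cycles are {3, 4, 7, 8, 12, 13} — 6 in total.

6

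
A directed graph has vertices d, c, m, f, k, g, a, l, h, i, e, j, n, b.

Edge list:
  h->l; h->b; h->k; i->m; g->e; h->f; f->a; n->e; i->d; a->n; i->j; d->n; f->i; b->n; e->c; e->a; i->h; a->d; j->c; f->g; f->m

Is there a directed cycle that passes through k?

No

k lies on a cycle iff there is a path from k back to itself.
Exploring from k, it never reaches itself; equivalently, its strongly connected component is a singleton.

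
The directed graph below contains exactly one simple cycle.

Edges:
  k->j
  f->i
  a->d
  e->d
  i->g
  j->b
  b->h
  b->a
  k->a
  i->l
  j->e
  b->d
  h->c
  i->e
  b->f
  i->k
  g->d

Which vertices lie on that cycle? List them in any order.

DFS with gray/black marking from b:
b gray
  h gray
    c gray
    c black
  h black
  a gray
    d gray
    d black
  a black
  b→d: d black — skip
  f gray
    i gray
      k gray
        k→a: a black — skip
        j gray
          e gray
            e→d: d black — skip
          e black
          j→b: b is gray → back edge
Back edge closes the cycle b → f → i → k → j → b; its vertices are {b, f, i, j, k}.

b, f, i, j, k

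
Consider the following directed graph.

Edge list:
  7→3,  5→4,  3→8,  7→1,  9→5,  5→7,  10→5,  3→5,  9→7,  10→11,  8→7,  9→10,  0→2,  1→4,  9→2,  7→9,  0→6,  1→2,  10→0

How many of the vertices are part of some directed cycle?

6

A vertex is on a directed cycle iff it belongs to a strongly connected component of size ≥ 2 (or has a self-loop).
The vertices on cycles are {3, 5, 7, 8, 9, 10} — 6 in total.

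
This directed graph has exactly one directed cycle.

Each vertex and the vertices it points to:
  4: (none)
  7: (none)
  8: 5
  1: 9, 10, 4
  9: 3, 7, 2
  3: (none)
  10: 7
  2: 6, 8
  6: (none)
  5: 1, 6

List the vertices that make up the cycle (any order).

DFS with gray/black marking from 5:
5 gray
  1 gray
    9 gray
      3 gray
      3 black
      7 gray
      7 black
      2 gray
        6 gray
        6 black
        8 gray
          8→5: 5 is gray → back edge
Back edge closes the cycle 5 → 1 → 9 → 2 → 8 → 5; its vertices are {1, 2, 5, 8, 9}.

1, 2, 5, 8, 9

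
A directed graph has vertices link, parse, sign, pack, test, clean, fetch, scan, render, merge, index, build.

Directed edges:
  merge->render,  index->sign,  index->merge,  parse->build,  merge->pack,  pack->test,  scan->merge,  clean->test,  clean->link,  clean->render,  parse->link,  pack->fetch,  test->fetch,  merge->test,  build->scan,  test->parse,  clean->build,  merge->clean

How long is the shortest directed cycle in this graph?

4

For each vertex v, BFS finds the shortest path from v back to v.
The shortest such closed walk is merge → clean → build → scan → merge, length 4.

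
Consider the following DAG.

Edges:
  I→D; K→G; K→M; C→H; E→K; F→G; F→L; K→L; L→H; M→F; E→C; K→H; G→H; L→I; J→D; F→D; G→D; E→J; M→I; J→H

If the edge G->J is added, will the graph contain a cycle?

Adding G→J creates a cycle iff J can already reach G.
Explore from J: no path reaches G. The graph stays acyclic.

No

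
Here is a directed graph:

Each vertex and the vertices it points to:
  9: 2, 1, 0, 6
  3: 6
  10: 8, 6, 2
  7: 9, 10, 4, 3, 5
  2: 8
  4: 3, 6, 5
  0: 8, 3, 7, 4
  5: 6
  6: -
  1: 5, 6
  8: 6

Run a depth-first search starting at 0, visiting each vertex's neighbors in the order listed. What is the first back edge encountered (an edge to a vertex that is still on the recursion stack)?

DFS from 0 (visiting each vertex's neighbors in the order listed); mark gray on enter, black on exit:
0 gray
  8 gray
    6 gray
    6 black
  8 black
  3 gray
    3→6: 6 black — skip
  3 black
  7 gray
    9 gray
      2 gray
        2→8: 8 black — skip
      2 black
      1 gray
        5 gray
          5→6: 6 black — skip
        5 black
        1→6: 6 black — skip
      1 black
      9→0: 0 is gray → back edge
First back edge: 9 → 0.

9→0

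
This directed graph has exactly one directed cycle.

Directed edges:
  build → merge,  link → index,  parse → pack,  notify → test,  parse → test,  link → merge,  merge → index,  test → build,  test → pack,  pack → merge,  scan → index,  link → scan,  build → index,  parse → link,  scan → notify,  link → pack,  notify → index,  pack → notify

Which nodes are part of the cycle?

pack, test, notify

DFS with gray/black marking from test:
test gray
  build gray
    index gray
    index black
    merge gray
      merge→index: index black — skip
    merge black
  build black
  pack gray
    pack→merge: merge black — skip
    notify gray
      notify→index: index black — skip
      notify→test: test is gray → back edge
Back edge closes the cycle test → pack → notify → test; its vertices are {pack, test, notify}.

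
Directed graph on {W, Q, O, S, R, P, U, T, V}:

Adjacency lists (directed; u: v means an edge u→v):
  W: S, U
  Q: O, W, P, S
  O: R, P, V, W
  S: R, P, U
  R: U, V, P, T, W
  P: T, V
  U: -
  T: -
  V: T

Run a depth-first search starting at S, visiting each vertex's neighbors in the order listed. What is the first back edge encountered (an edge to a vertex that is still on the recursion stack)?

W→S

DFS from S (visiting each vertex's neighbors in the order listed); mark gray on enter, black on exit:
S gray
  R gray
    U gray
    U black
    V gray
      T gray
      T black
    V black
    P gray
      P→T: T black — skip
      P→V: V black — skip
    P black
    R→T: T black — skip
    W gray
      W→S: S is gray → back edge
First back edge: W → S.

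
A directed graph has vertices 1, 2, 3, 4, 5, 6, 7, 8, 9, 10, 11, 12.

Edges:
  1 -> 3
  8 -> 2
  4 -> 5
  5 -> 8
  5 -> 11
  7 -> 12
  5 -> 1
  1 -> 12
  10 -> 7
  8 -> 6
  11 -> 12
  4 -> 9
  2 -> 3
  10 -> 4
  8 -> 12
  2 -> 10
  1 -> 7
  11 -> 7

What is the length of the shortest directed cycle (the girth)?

5

For each vertex v, BFS finds the shortest path from v back to v.
The shortest such closed walk is 4 → 5 → 8 → 2 → 10 → 4, length 5.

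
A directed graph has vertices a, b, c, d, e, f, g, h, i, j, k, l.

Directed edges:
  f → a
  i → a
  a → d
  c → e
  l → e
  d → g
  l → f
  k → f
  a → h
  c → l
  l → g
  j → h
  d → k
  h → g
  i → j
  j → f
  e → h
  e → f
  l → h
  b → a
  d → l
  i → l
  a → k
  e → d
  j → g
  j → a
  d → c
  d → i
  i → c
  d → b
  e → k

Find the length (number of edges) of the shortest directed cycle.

3

For each vertex v, BFS finds the shortest path from v back to v.
The shortest such closed walk is d → l → e → d, length 3.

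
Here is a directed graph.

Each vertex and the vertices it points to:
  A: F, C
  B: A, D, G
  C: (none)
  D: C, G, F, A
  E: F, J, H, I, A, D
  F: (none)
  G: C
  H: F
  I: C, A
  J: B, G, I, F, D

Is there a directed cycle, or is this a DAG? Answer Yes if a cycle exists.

No

DFS with white/gray/black marking, starting from H:
H gray
  F gray
  F black
H black
A gray
  A→F: F black — skip
  C gray
  C black
A black
B gray
  B→A: A black — skip
  D gray
    D→C: C black — skip
    G gray
      G→C: C black — skip
    G black
    D→F: F black — skip
    D→A: A black — skip
  D black
  B→G: G black — skip
B black
E gray
  E→F: F black — skip
  J gray
    J→B: B black — skip
    J→G: G black — skip
    I gray
      I→C: C black — skip
      I→A: A black — skip
    I black
    J→F: F black — skip
    J→D: D black — skip
  J black
  E→H: H black — skip
  E→I: I black — skip
  E→A: A black — skip
  E→D: D black — skip
E black
Every edge goes to a white or black vertex — no back edge, so the graph is acyclic.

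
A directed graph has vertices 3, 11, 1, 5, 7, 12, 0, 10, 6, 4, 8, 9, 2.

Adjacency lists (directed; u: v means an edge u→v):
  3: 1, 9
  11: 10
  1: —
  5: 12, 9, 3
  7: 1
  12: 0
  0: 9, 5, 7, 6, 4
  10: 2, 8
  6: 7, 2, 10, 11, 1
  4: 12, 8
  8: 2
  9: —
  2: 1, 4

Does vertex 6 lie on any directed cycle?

Yes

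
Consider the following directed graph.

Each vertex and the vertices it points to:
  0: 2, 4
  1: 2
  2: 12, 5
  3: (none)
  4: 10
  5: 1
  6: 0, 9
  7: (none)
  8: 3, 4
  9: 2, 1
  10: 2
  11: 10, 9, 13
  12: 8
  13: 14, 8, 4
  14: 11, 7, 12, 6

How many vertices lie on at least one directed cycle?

10

A vertex is on a directed cycle iff it belongs to a strongly connected component of size ≥ 2 (or has a self-loop).
The vertices on cycles are {1, 2, 4, 5, 8, 10, 11, 12, 13, 14} — 10 in total.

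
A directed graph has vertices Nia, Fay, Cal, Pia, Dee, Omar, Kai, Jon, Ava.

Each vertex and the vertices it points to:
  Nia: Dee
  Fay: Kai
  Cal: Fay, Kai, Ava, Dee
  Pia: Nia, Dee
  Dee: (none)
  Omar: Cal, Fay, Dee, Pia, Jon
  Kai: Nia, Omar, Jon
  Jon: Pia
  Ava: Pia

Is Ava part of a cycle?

No

Ava lies on a cycle iff there is a path from Ava back to itself.
Exploring from Ava, it never reaches itself; equivalently, its strongly connected component is a singleton.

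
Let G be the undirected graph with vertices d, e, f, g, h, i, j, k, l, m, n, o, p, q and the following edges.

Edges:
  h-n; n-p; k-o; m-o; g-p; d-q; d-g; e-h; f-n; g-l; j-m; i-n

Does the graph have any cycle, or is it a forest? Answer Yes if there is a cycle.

DFS, tracking each vertex's parent; an edge to a visited non-parent vertex closes a cycle.
Start from d:
visit d (parent –)
  visit g (parent d)
    visit p (parent g)
      visit n (parent p)
        visit i (parent n)
          i–n: parent, skip
        visit f (parent n)
          f–n: parent, skip
        n–p: parent, skip
        visit h (parent n)
          h–n: parent, skip
          visit e (parent h)
            e–h: parent, skip
      p–g: parent, skip
    g–d: parent, skip
    visit l (parent g)
      l–g: parent, skip
  visit q (parent d)
    q–d: parent, skip
visit j (parent –)
  visit m (parent j)
    visit o (parent m)
      visit k (parent o)
        k–o: parent, skip
      o–m: parent, skip
    m–j: parent, skip
No non-parent visited neighbor found — the graph is a forest.

No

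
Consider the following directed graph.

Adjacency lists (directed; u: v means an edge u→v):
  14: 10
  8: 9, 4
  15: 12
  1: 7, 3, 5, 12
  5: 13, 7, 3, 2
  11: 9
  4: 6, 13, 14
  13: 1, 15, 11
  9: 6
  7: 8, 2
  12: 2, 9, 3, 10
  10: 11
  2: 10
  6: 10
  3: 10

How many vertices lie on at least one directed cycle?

A vertex is on a directed cycle iff it belongs to a strongly connected component of size ≥ 2 (or has a self-loop).
The vertices on cycles are {1, 4, 5, 6, 7, 8, 9, 10, 11, 13} — 10 in total.

10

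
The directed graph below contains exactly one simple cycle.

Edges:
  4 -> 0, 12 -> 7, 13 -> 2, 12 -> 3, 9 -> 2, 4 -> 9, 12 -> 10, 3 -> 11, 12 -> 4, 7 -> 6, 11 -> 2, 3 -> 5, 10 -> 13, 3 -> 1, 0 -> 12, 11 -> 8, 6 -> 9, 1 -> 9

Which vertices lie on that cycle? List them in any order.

0, 4, 12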